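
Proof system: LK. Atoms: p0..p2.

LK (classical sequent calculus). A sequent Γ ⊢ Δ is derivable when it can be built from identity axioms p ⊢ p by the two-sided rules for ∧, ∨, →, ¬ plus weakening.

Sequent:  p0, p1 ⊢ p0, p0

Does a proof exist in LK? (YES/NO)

Derivation (root first):
[WR] p0, p1 ⊢ p0, p0
  [WL] p0, p1 ⊢ p0
    [Ax] p0 ⊢ p0

Result: YES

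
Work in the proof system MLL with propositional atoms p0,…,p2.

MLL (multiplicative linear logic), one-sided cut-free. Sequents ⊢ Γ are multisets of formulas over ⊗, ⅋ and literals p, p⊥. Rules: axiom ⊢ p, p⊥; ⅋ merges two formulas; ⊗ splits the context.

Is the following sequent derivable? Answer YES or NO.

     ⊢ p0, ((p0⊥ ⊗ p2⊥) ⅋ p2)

Derivation trace:
[⅋]  ⊢ p0, ((p0⊥ ⊗ p2⊥) ⅋ p2)
  [⊗]  ⊢ p0, p2, (p0⊥ ⊗ p2⊥)
    [Ax]  ⊢ p0, p0⊥
    [Ax]  ⊢ p2, p2⊥

Result: YES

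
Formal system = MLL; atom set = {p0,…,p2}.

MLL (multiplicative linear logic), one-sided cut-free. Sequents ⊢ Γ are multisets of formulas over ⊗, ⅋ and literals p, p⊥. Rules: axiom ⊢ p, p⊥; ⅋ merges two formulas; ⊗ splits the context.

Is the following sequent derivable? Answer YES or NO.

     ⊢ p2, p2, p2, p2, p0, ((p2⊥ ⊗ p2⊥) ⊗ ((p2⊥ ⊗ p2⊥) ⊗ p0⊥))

Derivation trace:
[⊗]  ⊢ p2, p2, p2, p2, p0, ((p2⊥ ⊗ p2⊥) ⊗ ((p2⊥ ⊗ p2⊥) ⊗ p0⊥))
  [⊗]  ⊢ p2, p2, (p2⊥ ⊗ p2⊥)
    [Ax]  ⊢ p2, p2⊥
    [Ax]  ⊢ p2, p2⊥
  [⊗]  ⊢ p2, p2, p0, ((p2⊥ ⊗ p2⊥) ⊗ p0⊥)
    [⊗]  ⊢ p2, p2, (p2⊥ ⊗ p2⊥)
      [Ax]  ⊢ p2, p2⊥
      [Ax]  ⊢ p2, p2⊥
    [Ax]  ⊢ p0, p0⊥

Result: YES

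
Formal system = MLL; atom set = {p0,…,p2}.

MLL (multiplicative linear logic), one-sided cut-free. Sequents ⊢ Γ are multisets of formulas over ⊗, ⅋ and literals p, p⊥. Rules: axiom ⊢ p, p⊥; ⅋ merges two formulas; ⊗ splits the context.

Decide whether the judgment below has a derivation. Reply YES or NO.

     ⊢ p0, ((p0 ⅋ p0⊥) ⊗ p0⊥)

Derivation (root first):
[⊗]  ⊢ p0, ((p0 ⅋ p0⊥) ⊗ p0⊥)
  [⅋]  ⊢ (p0 ⅋ p0⊥)
    [Ax]  ⊢ p0, p0⊥
  [Ax]  ⊢ p0, p0⊥

Result: YES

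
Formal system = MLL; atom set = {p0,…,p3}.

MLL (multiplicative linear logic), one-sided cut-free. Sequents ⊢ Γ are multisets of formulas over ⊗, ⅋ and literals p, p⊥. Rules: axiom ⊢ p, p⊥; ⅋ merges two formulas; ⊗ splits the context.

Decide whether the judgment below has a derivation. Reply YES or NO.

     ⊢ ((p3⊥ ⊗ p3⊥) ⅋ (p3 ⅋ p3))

Proof tree:
[⅋]  ⊢ ((p3⊥ ⊗ p3⊥) ⅋ (p3 ⅋ p3))
  [⅋]  ⊢ (p3⊥ ⊗ p3⊥), (p3 ⅋ p3)
    [⊗]  ⊢ p3, p3, (p3⊥ ⊗ p3⊥)
      [Ax]  ⊢ p3, p3⊥
      [Ax]  ⊢ p3, p3⊥

Result: YES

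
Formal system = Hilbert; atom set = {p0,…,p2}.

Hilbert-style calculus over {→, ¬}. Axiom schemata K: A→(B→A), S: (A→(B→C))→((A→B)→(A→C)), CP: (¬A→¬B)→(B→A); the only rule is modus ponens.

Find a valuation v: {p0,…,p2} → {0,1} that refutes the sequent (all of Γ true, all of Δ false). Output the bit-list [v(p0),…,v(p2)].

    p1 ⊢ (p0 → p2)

Enumerate valuations to refute Γ ⊢ Δ:
  v=000: Γ:[p1=F] Δ:[(p0 → p2)=T] refutes=False
  v=001: Γ:[p1=F] Δ:[(p0 → p2)=T] refutes=False
  v=010: Γ:[p1=T] Δ:[(p0 → p2)=T] refutes=False
  v=011: Γ:[p1=T] Δ:[(p0 → p2)=T] refutes=False
  v=100: Γ:[p1=F] Δ:[(p0 → p2)=F] refutes=False
  v=101: Γ:[p1=F] Δ:[(p0 → p2)=T] refutes=False
  v=110: Γ:[p1=T] Δ:[(p0 → p2)=F] refutes=True  ← countermodel

Result: [1, 1, 0]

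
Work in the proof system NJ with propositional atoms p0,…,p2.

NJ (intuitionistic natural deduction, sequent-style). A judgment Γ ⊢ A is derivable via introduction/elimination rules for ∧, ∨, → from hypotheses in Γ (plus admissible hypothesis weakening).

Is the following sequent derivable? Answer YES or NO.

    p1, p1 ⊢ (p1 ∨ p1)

Derivation trace:
[Wk] p1, p1 ⊢ (p1 ∨ p1)
  [∨I₂] p1 ⊢ (p1 ∨ p1)
    [Ax] p1 ⊢ p1

Result: YES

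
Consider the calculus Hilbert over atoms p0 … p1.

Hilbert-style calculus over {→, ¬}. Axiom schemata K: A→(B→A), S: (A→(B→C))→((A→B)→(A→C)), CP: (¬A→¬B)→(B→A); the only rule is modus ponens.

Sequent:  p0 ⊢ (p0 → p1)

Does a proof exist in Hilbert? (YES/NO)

Truth-table refutation:
  v=00: Γ:[p0=F] Δ:[(p0 → p1)=T] refutes=False
  v=01: Γ:[p0=F] Δ:[(p0 → p1)=T] refutes=False
  v=10: Γ:[p0=T] Δ:[(p0 → p1)=F] refutes=True  ← countermodel

Result: NO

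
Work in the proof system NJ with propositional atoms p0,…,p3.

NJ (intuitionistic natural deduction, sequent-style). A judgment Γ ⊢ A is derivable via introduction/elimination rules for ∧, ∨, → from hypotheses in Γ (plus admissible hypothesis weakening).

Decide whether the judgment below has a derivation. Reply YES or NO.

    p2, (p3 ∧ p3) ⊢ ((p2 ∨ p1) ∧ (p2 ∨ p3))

Proof tree:
[∧I] p2, (p3 ∧ p3) ⊢ ((p2 ∨ p1) ∧ (p2 ∨ p3))
  [∨I₁] p2, (p3 ∧ p3) ⊢ (p2 ∨ p1)
    [Wk] p2, (p3 ∧ p3) ⊢ p2
      [Ax] p2 ⊢ p2
  [∨I₁] p2, (p3 ∧ p3), p2 ⊢ (p2 ∨ p3)
    [Wk] p2, (p3 ∧ p3), p2 ⊢ p2
      [Wk] p2, (p3 ∧ p3) ⊢ p2
        [Ax] p2 ⊢ p2

Result: YES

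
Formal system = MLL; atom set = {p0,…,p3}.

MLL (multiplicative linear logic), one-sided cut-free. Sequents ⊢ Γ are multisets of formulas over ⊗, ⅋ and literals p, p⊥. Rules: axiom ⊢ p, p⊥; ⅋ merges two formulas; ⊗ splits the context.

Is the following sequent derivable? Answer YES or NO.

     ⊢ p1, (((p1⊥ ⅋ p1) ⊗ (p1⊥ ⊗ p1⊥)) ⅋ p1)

Derivation (root first):
[⅋]  ⊢ p1, (((p1⊥ ⅋ p1) ⊗ (p1⊥ ⊗ p1⊥)) ⅋ p1)
  [⊗]  ⊢ p1, p1, ((p1⊥ ⅋ p1) ⊗ (p1⊥ ⊗ p1⊥))
    [⅋]  ⊢ (p1⊥ ⅋ p1)
      [Ax]  ⊢ p1, p1⊥
    [⊗]  ⊢ p1, p1, (p1⊥ ⊗ p1⊥)
      [Ax]  ⊢ p1, p1⊥
      [Ax]  ⊢ p1, p1⊥

Result: YES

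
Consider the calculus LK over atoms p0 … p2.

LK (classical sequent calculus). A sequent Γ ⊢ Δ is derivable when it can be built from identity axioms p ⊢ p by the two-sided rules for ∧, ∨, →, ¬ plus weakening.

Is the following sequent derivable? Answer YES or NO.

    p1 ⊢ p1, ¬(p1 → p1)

Proof tree:
[¬R] p1 ⊢ p1, ¬(p1 → p1)
  [→L] p1, (p1 → p1) ⊢ p1
    [Ax] p1 ⊢ p1
    [Ax] p1 ⊢ p1

Result: YES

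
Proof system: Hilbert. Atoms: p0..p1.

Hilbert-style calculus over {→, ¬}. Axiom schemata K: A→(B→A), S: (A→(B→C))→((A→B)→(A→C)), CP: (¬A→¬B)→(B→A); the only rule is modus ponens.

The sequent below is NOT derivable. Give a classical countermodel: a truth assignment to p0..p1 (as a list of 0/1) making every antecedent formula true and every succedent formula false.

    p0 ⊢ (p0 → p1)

Truth-table refutation:
  v=00: Γ:[p0=F] Δ:[(p0 → p1)=T] refutes=False
  v=01: Γ:[p0=F] Δ:[(p0 → p1)=T] refutes=False
  v=10: Γ:[p0=T] Δ:[(p0 → p1)=F] refutes=True  ← countermodel

Result: [1, 0]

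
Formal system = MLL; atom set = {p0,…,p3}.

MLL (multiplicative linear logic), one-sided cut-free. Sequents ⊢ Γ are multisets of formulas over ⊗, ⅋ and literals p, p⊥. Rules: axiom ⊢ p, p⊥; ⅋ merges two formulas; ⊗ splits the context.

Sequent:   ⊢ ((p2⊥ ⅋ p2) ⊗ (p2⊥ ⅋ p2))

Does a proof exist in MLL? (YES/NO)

Derivation trace:
[⊗]  ⊢ ((p2⊥ ⅋ p2) ⊗ (p2⊥ ⅋ p2))
  [⅋]  ⊢ (p2⊥ ⅋ p2)
    [Ax]  ⊢ p2, p2⊥
  [⅋]  ⊢ (p2⊥ ⅋ p2)
    [Ax]  ⊢ p2, p2⊥

Result: YES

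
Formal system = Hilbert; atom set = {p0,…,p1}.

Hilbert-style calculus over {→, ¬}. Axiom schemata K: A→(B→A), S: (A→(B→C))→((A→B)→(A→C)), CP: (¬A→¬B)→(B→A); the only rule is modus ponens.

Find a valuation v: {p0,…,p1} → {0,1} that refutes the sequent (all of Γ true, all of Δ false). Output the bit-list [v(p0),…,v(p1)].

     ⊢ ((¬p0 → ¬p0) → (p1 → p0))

Search for a countermodel by truth-table:
  v=00: Γ:[] Δ:[((¬p0 → ¬p0) → (p1 → p0))=T] refutes=False
  v=01: Γ:[] Δ:[((¬p0 → ¬p0) → (p1 → p0))=F] refutes=True  ← countermodel

Result: [0, 1]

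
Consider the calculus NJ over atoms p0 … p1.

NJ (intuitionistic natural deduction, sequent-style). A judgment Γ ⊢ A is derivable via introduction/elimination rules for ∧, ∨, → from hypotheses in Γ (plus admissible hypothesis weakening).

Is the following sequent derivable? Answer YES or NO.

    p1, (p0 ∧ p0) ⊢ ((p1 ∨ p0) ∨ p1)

Proof tree:
[∨I₁] p1, (p0 ∧ p0) ⊢ ((p1 ∨ p0) ∨ p1)
  [∨I₁] p1, (p0 ∧ p0) ⊢ (p1 ∨ p0)
    [Wk] p1, (p0 ∧ p0) ⊢ p1
      [Ax] p1 ⊢ p1

Result: YES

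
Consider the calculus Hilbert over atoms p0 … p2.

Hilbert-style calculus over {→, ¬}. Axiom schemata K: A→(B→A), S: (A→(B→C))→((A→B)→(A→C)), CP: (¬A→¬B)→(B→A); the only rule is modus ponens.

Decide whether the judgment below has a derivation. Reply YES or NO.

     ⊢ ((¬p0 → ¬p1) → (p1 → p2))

Search for a countermodel by truth-table:
  v=000: Γ:[] Δ:[((¬p0 → ¬p1) → (p1 → p2))=T] refutes=False
  v=001: Γ:[] Δ:[((¬p0 → ¬p1) → (p1 → p2))=T] refutes=False
  v=010: Γ:[] Δ:[((¬p0 → ¬p1) → (p1 → p2))=T] refutes=False
  v=011: Γ:[] Δ:[((¬p0 → ¬p1) → (p1 → p2))=T] refutes=False
  v=100: Γ:[] Δ:[((¬p0 → ¬p1) → (p1 → p2))=T] refutes=False
  v=101: Γ:[] Δ:[((¬p0 → ¬p1) → (p1 → p2))=T] refutes=False
  v=110: Γ:[] Δ:[((¬p0 → ¬p1) → (p1 → p2))=F] refutes=True  ← countermodel

Result: NO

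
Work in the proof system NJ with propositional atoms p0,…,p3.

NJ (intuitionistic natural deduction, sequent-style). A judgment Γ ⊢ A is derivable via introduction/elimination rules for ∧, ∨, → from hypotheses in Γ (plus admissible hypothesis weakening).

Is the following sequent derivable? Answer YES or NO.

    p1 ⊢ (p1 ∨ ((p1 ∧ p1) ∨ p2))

Derivation trace:
[∨I₂] p1 ⊢ (p1 ∨ ((p1 ∧ p1) ∨ p2))
  [∨I₁] p1 ⊢ ((p1 ∧ p1) ∨ p2)
    [∧I] p1 ⊢ (p1 ∧ p1)
      [Ax] p1 ⊢ p1
      [Ax] p1 ⊢ p1

Result: YES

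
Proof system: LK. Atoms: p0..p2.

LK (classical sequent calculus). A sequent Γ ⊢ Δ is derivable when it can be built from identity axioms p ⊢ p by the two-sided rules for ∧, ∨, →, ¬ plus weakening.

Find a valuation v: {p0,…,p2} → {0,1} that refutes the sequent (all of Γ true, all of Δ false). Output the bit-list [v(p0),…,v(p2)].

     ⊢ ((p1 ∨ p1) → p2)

Truth-table refutation:
  v=000: Γ:[] Δ:[((p1 ∨ p1) → p2)=T] refutes=False
  v=001: Γ:[] Δ:[((p1 ∨ p1) → p2)=T] refutes=False
  v=010: Γ:[] Δ:[((p1 ∨ p1) → p2)=F] refutes=True  ← countermodel

Result: [0, 1, 0]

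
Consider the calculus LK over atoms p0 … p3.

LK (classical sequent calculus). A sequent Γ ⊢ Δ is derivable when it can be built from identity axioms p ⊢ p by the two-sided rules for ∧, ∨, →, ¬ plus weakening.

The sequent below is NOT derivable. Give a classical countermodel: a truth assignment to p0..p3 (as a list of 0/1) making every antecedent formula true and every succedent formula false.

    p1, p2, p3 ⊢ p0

Search for a countermodel by truth-table:
  v=0000: Γ:[p1=F, p2=F, p3=F] Δ:[p0=F] refutes=False
  v=0001: Γ:[p1=F, p2=F, p3=T] Δ:[p0=F] refutes=False
  v=0010: Γ:[p1=F, p2=T, p3=F] Δ:[p0=F] refutes=False
  v=0011: Γ:[p1=F, p2=T, p3=T] Δ:[p0=F] refutes=False
  v=0100: Γ:[p1=T, p2=F, p3=F] Δ:[p0=F] refutes=False
  v=0101: Γ:[p1=T, p2=F, p3=T] Δ:[p0=F] refutes=False
  v=0110: Γ:[p1=T, p2=T, p3=F] Δ:[p0=F] refutes=False
  v=0111: Γ:[p1=T, p2=T, p3=T] Δ:[p0=F] refutes=True  ← countermodel

Result: [0, 1, 1, 1]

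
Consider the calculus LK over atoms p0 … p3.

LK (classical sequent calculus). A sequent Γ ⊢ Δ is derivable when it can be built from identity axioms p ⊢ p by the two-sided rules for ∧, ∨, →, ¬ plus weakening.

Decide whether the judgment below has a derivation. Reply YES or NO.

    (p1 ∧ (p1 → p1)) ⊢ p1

Derivation trace:
[∧L] (p1 ∧ (p1 → p1)) ⊢ p1
  [→L] p1, (p1 → p1) ⊢ p1
    [Ax] p1 ⊢ p1
    [Ax] p1 ⊢ p1

Result: YES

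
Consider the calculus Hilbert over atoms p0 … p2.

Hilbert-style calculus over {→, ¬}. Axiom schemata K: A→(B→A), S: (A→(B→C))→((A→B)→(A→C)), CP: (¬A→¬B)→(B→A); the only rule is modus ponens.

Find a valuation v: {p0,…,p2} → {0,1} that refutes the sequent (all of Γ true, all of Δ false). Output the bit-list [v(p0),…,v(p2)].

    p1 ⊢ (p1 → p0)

Enumerate valuations to refute Γ ⊢ Δ:
  v=000: Γ:[p1=F] Δ:[(p1 → p0)=T] refutes=False
  v=001: Γ:[p1=F] Δ:[(p1 → p0)=T] refutes=False
  v=010: Γ:[p1=T] Δ:[(p1 → p0)=F] refutes=True  ← countermodel

Result: [0, 1, 0]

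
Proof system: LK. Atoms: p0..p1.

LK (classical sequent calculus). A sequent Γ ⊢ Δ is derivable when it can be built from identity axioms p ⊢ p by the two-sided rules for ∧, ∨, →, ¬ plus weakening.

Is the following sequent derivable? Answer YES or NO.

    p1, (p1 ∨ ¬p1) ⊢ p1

Derivation trace:
[∨L] p1, (p1 ∨ ¬p1) ⊢ p1
  [Ax] p1 ⊢ p1
  [¬L] p1, ¬p1 ⊢ 
    [Ax] p1 ⊢ p1

Result: YES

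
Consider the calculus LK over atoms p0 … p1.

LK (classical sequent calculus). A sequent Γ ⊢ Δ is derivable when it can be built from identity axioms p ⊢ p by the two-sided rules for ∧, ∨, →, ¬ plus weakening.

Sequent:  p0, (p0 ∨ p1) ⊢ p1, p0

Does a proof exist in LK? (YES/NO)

Proof tree:
[∨L] p0, (p0 ∨ p1) ⊢ p1, p0
  [WL] p0, p0 ⊢ p0
    [Ax] p0 ⊢ p0
  [Ax] p1 ⊢ p1

Result: YES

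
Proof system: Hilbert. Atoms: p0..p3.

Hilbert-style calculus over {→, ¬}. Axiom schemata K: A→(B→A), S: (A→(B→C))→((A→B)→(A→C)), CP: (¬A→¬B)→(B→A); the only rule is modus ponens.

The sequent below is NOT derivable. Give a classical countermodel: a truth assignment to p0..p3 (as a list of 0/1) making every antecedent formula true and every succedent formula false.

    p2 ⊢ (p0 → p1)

Enumerate valuations to refute Γ ⊢ Δ:
  v=0000: Γ:[p2=F] Δ:[(p0 → p1)=T] refutes=False
  v=0001: Γ:[p2=F] Δ:[(p0 → p1)=T] refutes=False
  v=0010: Γ:[p2=T] Δ:[(p0 → p1)=T] refutes=False
  v=0011: Γ:[p2=T] Δ:[(p0 → p1)=T] refutes=False
  v=0100: Γ:[p2=F] Δ:[(p0 → p1)=T] refutes=False
  v=0101: Γ:[p2=F] Δ:[(p0 → p1)=T] refutes=False
  v=0110: Γ:[p2=T] Δ:[(p0 → p1)=T] refutes=False
  v=0111: Γ:[p2=T] Δ:[(p0 → p1)=T] refutes=False
  v=1000: Γ:[p2=F] Δ:[(p0 → p1)=F] refutes=False
  v=1001: Γ:[p2=F] Δ:[(p0 → p1)=F] refutes=False
  v=1010: Γ:[p2=T] Δ:[(p0 → p1)=F] refutes=True  ← countermodel

Result: [1, 0, 1, 0]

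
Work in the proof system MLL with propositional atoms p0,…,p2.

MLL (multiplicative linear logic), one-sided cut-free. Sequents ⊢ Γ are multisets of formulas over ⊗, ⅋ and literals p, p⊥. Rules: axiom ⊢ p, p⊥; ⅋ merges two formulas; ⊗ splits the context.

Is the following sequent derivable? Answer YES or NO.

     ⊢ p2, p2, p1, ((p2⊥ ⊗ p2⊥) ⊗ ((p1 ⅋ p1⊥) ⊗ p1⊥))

Proof tree:
[⊗]  ⊢ p2, p2, p1, ((p2⊥ ⊗ p2⊥) ⊗ ((p1 ⅋ p1⊥) ⊗ p1⊥))
  [⊗]  ⊢ p2, p2, (p2⊥ ⊗ p2⊥)
    [Ax]  ⊢ p2, p2⊥
    [Ax]  ⊢ p2, p2⊥
  [⊗]  ⊢ p1, ((p1 ⅋ p1⊥) ⊗ p1⊥)
    [⅋]  ⊢ (p1 ⅋ p1⊥)
      [Ax]  ⊢ p1, p1⊥
    [Ax]  ⊢ p1, p1⊥

Result: YES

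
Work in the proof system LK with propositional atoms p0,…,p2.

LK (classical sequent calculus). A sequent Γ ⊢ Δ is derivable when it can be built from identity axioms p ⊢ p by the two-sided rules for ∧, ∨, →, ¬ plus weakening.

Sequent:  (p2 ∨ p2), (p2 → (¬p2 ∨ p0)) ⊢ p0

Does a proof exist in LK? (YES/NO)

Derivation (root first):
[→L] (p2 ∨ p2), (p2 → (¬p2 ∨ p0)) ⊢ p0
  [∨L] (p2 ∨ p2) ⊢ p2
    [Ax] p2 ⊢ p2
    [Ax] p2 ⊢ p2
  [∨L] (p2 ∨ p2), (¬p2 ∨ p0) ⊢ p0
    [¬L] (p2 ∨ p2), ¬p2 ⊢ 
      [∨L] (p2 ∨ p2) ⊢ p2
        [Ax] p2 ⊢ p2
        [Ax] p2 ⊢ p2
    [Ax] p0 ⊢ p0

Result: YES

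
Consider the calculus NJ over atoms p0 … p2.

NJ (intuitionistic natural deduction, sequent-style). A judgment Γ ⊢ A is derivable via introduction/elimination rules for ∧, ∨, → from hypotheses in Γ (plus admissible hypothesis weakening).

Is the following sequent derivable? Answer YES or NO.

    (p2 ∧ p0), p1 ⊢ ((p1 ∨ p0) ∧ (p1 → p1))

Derivation (root first):
[∧I] (p2 ∧ p0), p1 ⊢ ((p1 ∨ p0) ∧ (p1 → p1))
  [∨I₁] p1, (p2 ∧ p0) ⊢ (p1 ∨ p0)
    [Wk] p1, (p2 ∧ p0) ⊢ p1
      [Ax] p1 ⊢ p1
  [→I]  ⊢ (p1 → p1)
    [Ax] p1 ⊢ p1

Result: YES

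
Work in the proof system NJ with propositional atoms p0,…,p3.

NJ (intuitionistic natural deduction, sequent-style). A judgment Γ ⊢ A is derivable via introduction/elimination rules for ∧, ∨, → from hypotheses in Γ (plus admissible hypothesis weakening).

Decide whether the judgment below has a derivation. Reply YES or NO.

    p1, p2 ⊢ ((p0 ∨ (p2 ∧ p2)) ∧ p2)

Derivation trace:
[∧I] p1, p2 ⊢ ((p0 ∨ (p2 ∧ p2)) ∧ p2)
  [Wk] p2, p1 ⊢ (p0 ∨ (p2 ∧ p2))
    [∨I₂] p2 ⊢ (p0 ∨ (p2 ∧ p2))
      [∧I] p2 ⊢ (p2 ∧ p2)
        [Ax] p2 ⊢ p2
        [Ax] p2 ⊢ p2
  [Ax] p2 ⊢ p2

Result: YES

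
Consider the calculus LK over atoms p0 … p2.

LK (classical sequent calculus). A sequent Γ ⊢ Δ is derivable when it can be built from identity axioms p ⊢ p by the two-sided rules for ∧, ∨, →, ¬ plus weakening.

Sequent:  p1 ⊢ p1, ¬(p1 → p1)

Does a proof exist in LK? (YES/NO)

Derivation trace:
[¬R] p1 ⊢ p1, ¬(p1 → p1)
  [→L] p1, (p1 → p1) ⊢ p1
    [Ax] p1 ⊢ p1
    [Ax] p1 ⊢ p1

Result: YES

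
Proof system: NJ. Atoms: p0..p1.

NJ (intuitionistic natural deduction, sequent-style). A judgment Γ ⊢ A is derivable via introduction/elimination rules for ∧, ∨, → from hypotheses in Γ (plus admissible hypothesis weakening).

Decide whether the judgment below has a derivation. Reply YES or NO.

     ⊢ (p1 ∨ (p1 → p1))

Derivation (root first):
[∨I₂]  ⊢ (p1 ∨ (p1 → p1))
  [→I]  ⊢ (p1 → p1)
    [Ax] p1 ⊢ p1

Result: YES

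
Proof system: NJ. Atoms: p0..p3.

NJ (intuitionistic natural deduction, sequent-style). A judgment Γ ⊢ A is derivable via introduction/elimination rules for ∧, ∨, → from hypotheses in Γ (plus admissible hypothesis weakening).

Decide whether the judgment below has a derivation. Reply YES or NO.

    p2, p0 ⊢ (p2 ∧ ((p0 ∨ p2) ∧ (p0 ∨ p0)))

Derivation trace:
[∧I] p2, p0 ⊢ (p2 ∧ ((p0 ∨ p2) ∧ (p0 ∨ p0)))
  [Ax] p2 ⊢ p2
  [∧I] p2, p0 ⊢ ((p0 ∨ p2) ∧ (p0 ∨ p0))
    [∨I₂] p2 ⊢ (p0 ∨ p2)
      [Ax] p2 ⊢ p2
    [∨I₁] p0 ⊢ (p0 ∨ p0)
      [Ax] p0 ⊢ p0

Result: YES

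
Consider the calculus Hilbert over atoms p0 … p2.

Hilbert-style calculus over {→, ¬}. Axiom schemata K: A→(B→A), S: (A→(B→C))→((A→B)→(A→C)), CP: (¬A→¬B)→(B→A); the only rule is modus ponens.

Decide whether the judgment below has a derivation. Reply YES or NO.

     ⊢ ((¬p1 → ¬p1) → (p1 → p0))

Search for a countermodel by truth-table:
  v=000: Γ:[] Δ:[((¬p1 → ¬p1) → (p1 → p0))=T] refutes=False
  v=001: Γ:[] Δ:[((¬p1 → ¬p1) → (p1 → p0))=T] refutes=False
  v=010: Γ:[] Δ:[((¬p1 → ¬p1) → (p1 → p0))=F] refutes=True  ← countermodel

Result: NO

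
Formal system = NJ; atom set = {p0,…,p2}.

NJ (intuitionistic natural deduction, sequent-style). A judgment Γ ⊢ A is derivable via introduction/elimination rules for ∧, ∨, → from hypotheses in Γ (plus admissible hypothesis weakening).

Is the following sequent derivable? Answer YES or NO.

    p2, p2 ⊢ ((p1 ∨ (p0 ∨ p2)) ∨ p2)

Derivation trace:
[∨I₁] p2, p2 ⊢ ((p1 ∨ (p0 ∨ p2)) ∨ p2)
  [∨I₂] p2, p2 ⊢ (p1 ∨ (p0 ∨ p2))
    [∨I₂] p2, p2 ⊢ (p0 ∨ p2)
      [Wk] p2, p2 ⊢ p2
        [Ax] p2 ⊢ p2

Result: YES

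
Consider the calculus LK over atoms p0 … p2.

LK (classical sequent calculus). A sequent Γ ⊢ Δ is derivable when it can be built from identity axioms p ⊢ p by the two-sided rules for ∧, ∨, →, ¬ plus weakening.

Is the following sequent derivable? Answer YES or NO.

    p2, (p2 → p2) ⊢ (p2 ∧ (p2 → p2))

Derivation trace:
[∧R] p2, (p2 → p2) ⊢ (p2 ∧ (p2 → p2))
  [→L] p2, (p2 → p2) ⊢ p2
    [Ax] p2 ⊢ p2
    [Ax] p2 ⊢ p2
  [→R]  ⊢ (p2 → p2)
    [Ax] p2 ⊢ p2

Result: YES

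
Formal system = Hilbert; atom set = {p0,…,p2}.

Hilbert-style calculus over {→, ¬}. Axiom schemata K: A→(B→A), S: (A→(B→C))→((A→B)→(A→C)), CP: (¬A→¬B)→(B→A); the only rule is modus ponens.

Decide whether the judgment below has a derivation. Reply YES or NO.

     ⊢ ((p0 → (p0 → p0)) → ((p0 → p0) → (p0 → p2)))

Enumerate valuations to refute Γ ⊢ Δ:
  v=000: Γ:[] Δ:[((p0 → (p0 → p0)) → ((p0 → p0) → (p0 → p2)))=T] refutes=False
  v=001: Γ:[] Δ:[((p0 → (p0 → p0)) → ((p0 → p0) → (p0 → p2)))=T] refutes=False
  v=010: Γ:[] Δ:[((p0 → (p0 → p0)) → ((p0 → p0) → (p0 → p2)))=T] refutes=False
  v=011: Γ:[] Δ:[((p0 → (p0 → p0)) → ((p0 → p0) → (p0 → p2)))=T] refutes=False
  v=100: Γ:[] Δ:[((p0 → (p0 → p0)) → ((p0 → p0) → (p0 → p2)))=F] refutes=True  ← countermodel

Result: NO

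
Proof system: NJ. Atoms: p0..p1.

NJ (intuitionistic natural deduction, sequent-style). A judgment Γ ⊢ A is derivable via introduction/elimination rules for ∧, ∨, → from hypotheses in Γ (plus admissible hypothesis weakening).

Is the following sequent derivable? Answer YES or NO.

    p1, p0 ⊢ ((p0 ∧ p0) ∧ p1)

Proof tree:
[∧I] p1, p0 ⊢ ((p0 ∧ p0) ∧ p1)
  [∧I] p0 ⊢ (p0 ∧ p0)
    [Ax] p0 ⊢ p0
    [Ax] p0 ⊢ p0
  [Ax] p1 ⊢ p1

Result: YES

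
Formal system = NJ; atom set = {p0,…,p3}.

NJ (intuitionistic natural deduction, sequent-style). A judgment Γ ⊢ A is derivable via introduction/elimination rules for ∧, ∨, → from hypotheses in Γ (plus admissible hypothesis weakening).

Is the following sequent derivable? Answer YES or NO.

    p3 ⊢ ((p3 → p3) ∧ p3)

Derivation trace:
[∧I] p3 ⊢ ((p3 → p3) ∧ p3)
  [→I]  ⊢ (p3 → p3)
    [Ax] p3 ⊢ p3
  [Ax] p3 ⊢ p3

Result: YES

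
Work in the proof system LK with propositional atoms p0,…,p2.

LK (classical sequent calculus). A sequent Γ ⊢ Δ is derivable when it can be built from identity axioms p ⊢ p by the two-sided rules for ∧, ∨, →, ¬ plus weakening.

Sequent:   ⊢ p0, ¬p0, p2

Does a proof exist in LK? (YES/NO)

Derivation trace:
[WR]  ⊢ p0, ¬p0, p2
  [¬R]  ⊢ p0, ¬p0
    [Ax] p0 ⊢ p0

Result: YES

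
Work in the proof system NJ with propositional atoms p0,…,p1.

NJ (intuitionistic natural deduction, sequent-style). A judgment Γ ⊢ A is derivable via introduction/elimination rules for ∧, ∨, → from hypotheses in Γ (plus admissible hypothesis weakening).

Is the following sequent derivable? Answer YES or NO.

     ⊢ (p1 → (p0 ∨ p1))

Derivation trace:
[→I]  ⊢ (p1 → (p0 ∨ p1))
  [∨I₂] p1 ⊢ (p0 ∨ p1)
    [Ax] p1 ⊢ p1

Result: YES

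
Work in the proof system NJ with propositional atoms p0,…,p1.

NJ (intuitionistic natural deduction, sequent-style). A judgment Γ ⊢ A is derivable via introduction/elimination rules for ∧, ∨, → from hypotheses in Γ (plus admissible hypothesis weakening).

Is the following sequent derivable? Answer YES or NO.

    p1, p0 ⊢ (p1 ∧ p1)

Proof tree:
[Wk] p1, p0 ⊢ (p1 ∧ p1)
  [∧I] p1 ⊢ (p1 ∧ p1)
    [Ax] p1 ⊢ p1
    [Ax] p1 ⊢ p1

Result: YES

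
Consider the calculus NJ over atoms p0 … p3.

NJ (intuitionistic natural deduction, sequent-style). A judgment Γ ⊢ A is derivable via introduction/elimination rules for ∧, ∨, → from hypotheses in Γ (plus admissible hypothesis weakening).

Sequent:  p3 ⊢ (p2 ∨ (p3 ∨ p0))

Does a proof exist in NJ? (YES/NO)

Derivation (root first):
[∨I₂] p3 ⊢ (p2 ∨ (p3 ∨ p0))
  [∨I₁] p3 ⊢ (p3 ∨ p0)
    [Ax] p3 ⊢ p3

Result: YES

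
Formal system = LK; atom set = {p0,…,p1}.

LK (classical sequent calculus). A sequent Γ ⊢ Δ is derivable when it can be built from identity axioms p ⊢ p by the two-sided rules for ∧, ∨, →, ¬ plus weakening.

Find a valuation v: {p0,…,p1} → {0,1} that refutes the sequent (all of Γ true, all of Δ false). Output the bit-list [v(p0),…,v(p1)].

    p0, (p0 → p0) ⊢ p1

Enumerate valuations to refute Γ ⊢ Δ:
  v=00: Γ:[p0=F, (p0 → p0)=T] Δ:[p1=F] refutes=False
  v=01: Γ:[p0=F, (p0 → p0)=T] Δ:[p1=T] refutes=False
  v=10: Γ:[p0=T, (p0 → p0)=T] Δ:[p1=F] refutes=True  ← countermodel

Result: [1, 0]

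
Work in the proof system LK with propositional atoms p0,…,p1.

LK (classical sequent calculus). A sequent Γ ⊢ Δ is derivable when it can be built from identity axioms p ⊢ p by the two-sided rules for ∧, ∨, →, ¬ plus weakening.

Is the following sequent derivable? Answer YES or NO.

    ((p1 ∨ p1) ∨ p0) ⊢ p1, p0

Derivation (root first):
[∨L] ((p1 ∨ p1) ∨ p0) ⊢ p1, p0
  [WR] (p1 ∨ p1) ⊢ p1, p1
    [∨L] (p1 ∨ p1) ⊢ p1
      [Ax] p1 ⊢ p1
      [Ax] p1 ⊢ p1
  [Ax] p0 ⊢ p0

Result: YES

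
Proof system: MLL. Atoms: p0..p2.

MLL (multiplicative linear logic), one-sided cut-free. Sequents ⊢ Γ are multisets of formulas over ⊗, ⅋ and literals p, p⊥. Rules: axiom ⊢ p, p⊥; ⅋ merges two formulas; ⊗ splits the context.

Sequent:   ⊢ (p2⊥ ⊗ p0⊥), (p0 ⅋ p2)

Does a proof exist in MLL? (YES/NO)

Derivation (root first):
[⅋]  ⊢ (p2⊥ ⊗ p0⊥), (p0 ⅋ p2)
  [⊗]  ⊢ p2, p0, (p2⊥ ⊗ p0⊥)
    [Ax]  ⊢ p2, p2⊥
    [Ax]  ⊢ p0, p0⊥

Result: YES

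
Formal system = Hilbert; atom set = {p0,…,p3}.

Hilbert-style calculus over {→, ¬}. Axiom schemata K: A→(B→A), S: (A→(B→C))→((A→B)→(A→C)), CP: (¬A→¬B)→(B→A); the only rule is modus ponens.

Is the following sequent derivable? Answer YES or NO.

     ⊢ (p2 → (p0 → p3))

Search for a countermodel by truth-table:
  v=0000: Γ:[] Δ:[(p2 → (p0 → p3))=T] refutes=False
  v=0001: Γ:[] Δ:[(p2 → (p0 → p3))=T] refutes=False
  v=0010: Γ:[] Δ:[(p2 → (p0 → p3))=T] refutes=False
  v=0011: Γ:[] Δ:[(p2 → (p0 → p3))=T] refutes=False
  v=0100: Γ:[] Δ:[(p2 → (p0 → p3))=T] refutes=False
  v=0101: Γ:[] Δ:[(p2 → (p0 → p3))=T] refutes=False
  v=0110: Γ:[] Δ:[(p2 → (p0 → p3))=T] refutes=False
  v=0111: Γ:[] Δ:[(p2 → (p0 → p3))=T] refutes=False
  v=1000: Γ:[] Δ:[(p2 → (p0 → p3))=T] refutes=False
  v=1001: Γ:[] Δ:[(p2 → (p0 → p3))=T] refutes=False
  v=1010: Γ:[] Δ:[(p2 → (p0 → p3))=F] refutes=True  ← countermodel

Result: NO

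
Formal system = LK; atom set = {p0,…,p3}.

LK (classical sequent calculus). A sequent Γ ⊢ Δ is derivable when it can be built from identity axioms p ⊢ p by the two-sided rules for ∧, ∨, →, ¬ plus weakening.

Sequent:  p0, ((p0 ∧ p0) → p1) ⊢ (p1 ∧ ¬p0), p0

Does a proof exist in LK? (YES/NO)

Proof tree:
[→L] p0, ((p0 ∧ p0) → p1) ⊢ (p1 ∧ ¬p0), p0
  [∧R] p0 ⊢ (p0 ∧ p0)
    [Ax] p0 ⊢ p0
    [Ax] p0 ⊢ p0
  [∧R] p1 ⊢ p0, (p1 ∧ ¬p0)
    [Ax] p1 ⊢ p1
    [¬R]  ⊢ p0, ¬p0
      [Ax] p0 ⊢ p0

Result: YES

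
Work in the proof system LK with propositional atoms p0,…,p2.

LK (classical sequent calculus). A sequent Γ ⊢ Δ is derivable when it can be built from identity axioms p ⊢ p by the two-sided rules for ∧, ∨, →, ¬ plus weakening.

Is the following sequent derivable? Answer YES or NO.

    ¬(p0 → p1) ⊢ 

Search for a countermodel by truth-table:
  v=000: Γ:[¬(p0 → p1)=F] Δ:[] refutes=False
  v=001: Γ:[¬(p0 → p1)=F] Δ:[] refutes=False
  v=010: Γ:[¬(p0 → p1)=F] Δ:[] refutes=False
  v=011: Γ:[¬(p0 → p1)=F] Δ:[] refutes=False
  v=100: Γ:[¬(p0 → p1)=T] Δ:[] refutes=True  ← countermodel

Result: NO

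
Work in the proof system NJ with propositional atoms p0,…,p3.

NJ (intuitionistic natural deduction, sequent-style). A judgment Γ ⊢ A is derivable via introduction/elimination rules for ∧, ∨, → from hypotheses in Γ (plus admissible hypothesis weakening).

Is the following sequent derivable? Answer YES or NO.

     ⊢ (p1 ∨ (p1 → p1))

Proof tree:
[∨I₂]  ⊢ (p1 ∨ (p1 → p1))
  [→I]  ⊢ (p1 → p1)
    [Ax] p1 ⊢ p1

Result: YES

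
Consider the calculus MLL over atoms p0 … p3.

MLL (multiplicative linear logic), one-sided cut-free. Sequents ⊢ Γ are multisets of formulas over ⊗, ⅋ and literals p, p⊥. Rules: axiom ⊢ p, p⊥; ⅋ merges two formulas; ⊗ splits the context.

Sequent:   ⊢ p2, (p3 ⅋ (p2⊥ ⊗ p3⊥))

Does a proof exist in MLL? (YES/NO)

Derivation (root first):
[⅋]  ⊢ p2, (p3 ⅋ (p2⊥ ⊗ p3⊥))
  [⊗]  ⊢ p2, p3, (p2⊥ ⊗ p3⊥)
    [Ax]  ⊢ p2, p2⊥
    [Ax]  ⊢ p3, p3⊥

Result: YES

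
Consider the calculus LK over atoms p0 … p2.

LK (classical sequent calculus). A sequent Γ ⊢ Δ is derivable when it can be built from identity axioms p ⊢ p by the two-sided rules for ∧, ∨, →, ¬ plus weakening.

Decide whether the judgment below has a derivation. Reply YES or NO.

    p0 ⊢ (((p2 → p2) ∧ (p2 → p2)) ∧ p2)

Truth-table refutation:
  v=000: Γ:[p0=F] Δ:[(((p2 → p2) ∧ (p2 → p2)) ∧ p2)=F] refutes=False
  v=001: Γ:[p0=F] Δ:[(((p2 → p2) ∧ (p2 → p2)) ∧ p2)=T] refutes=False
  v=010: Γ:[p0=F] Δ:[(((p2 → p2) ∧ (p2 → p2)) ∧ p2)=F] refutes=False
  v=011: Γ:[p0=F] Δ:[(((p2 → p2) ∧ (p2 → p2)) ∧ p2)=T] refutes=False
  v=100: Γ:[p0=T] Δ:[(((p2 → p2) ∧ (p2 → p2)) ∧ p2)=F] refutes=True  ← countermodel

Result: NO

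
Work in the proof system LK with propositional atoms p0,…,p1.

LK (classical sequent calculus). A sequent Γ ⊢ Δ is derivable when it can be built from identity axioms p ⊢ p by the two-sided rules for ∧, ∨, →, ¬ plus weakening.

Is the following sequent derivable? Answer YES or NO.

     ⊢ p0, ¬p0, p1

Proof tree:
[WR]  ⊢ p0, ¬p0, p1
  [¬R]  ⊢ p0, ¬p0
    [Ax] p0 ⊢ p0

Result: YES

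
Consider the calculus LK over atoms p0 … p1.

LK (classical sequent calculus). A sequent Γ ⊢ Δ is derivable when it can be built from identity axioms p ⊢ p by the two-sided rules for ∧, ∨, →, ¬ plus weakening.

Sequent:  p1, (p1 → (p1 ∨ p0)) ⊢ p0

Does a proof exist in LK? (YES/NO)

Truth-table refutation:
  v=00: Γ:[p1=F, (p1 → (p1 ∨ p0))=T] Δ:[p0=F] refutes=False
  v=01: Γ:[p1=T, (p1 → (p1 ∨ p0))=T] Δ:[p0=F] refutes=True  ← countermodel

Result: NO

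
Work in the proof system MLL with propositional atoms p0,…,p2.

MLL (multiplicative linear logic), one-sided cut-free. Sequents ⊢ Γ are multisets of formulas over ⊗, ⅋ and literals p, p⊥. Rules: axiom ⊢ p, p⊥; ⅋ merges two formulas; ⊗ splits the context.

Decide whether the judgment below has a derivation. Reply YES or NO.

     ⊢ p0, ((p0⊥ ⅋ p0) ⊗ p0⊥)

Derivation trace:
[⊗]  ⊢ p0, ((p0⊥ ⅋ p0) ⊗ p0⊥)
  [⅋]  ⊢ (p0⊥ ⅋ p0)
    [Ax]  ⊢ p0, p0⊥
  [Ax]  ⊢ p0, p0⊥

Result: YES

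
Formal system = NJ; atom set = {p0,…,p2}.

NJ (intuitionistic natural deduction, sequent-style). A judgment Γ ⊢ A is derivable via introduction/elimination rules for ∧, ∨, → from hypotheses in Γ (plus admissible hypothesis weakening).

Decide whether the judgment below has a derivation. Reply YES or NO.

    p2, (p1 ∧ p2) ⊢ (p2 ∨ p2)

Derivation (root first):
[∨I₂] p2, (p1 ∧ p2) ⊢ (p2 ∨ p2)
  [Wk] p2, (p1 ∧ p2) ⊢ p2
    [Ax] p2 ⊢ p2

Result: YES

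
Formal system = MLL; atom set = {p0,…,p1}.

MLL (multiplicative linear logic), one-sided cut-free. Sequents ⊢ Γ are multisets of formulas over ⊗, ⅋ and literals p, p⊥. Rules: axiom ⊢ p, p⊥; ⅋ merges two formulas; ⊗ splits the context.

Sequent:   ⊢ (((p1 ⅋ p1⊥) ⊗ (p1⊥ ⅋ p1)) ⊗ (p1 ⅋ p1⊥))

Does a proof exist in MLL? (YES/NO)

Derivation trace:
[⊗]  ⊢ (((p1 ⅋ p1⊥) ⊗ (p1⊥ ⅋ p1)) ⊗ (p1 ⅋ p1⊥))
  [⊗]  ⊢ ((p1 ⅋ p1⊥) ⊗ (p1⊥ ⅋ p1))
    [⅋]  ⊢ (p1 ⅋ p1⊥)
      [Ax]  ⊢ p1, p1⊥
    [⅋]  ⊢ (p1⊥ ⅋ p1)
      [Ax]  ⊢ p1, p1⊥
  [⅋]  ⊢ (p1 ⅋ p1⊥)
    [Ax]  ⊢ p1, p1⊥

Result: YES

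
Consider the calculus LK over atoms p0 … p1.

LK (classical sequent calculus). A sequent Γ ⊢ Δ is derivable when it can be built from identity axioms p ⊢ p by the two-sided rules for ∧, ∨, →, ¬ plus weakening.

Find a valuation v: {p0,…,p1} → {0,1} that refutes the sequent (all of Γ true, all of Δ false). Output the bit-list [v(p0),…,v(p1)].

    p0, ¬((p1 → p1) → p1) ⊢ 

Search for a countermodel by truth-table:
  v=00: Γ:[p0=F, ¬((p1 → p1) → p1)=T] Δ:[] refutes=False
  v=01: Γ:[p0=F, ¬((p1 → p1) → p1)=F] Δ:[] refutes=False
  v=10: Γ:[p0=T, ¬((p1 → p1) → p1)=T] Δ:[] refutes=True  ← countermodel

Result: [1, 0]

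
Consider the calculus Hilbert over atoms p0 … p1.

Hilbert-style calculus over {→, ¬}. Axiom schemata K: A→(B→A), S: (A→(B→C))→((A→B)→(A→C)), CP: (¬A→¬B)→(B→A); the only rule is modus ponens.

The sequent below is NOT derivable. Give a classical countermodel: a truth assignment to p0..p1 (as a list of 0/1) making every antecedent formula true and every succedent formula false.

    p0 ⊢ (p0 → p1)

Search for a countermodel by truth-table:
  v=00: Γ:[p0=F] Δ:[(p0 → p1)=T] refutes=False
  v=01: Γ:[p0=F] Δ:[(p0 → p1)=T] refutes=False
  v=10: Γ:[p0=T] Δ:[(p0 → p1)=F] refutes=True  ← countermodel

Result: [1, 0]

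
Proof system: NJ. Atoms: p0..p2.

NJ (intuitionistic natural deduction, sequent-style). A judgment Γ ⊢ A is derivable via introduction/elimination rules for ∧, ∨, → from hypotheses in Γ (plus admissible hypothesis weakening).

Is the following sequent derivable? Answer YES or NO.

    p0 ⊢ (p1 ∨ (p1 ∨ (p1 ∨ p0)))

Derivation (root first):
[∨I₂] p0 ⊢ (p1 ∨ (p1 ∨ (p1 ∨ p0)))
  [∨I₂] p0 ⊢ (p1 ∨ (p1 ∨ p0))
    [∨I₂] p0 ⊢ (p1 ∨ p0)
      [Ax] p0 ⊢ p0

Result: YES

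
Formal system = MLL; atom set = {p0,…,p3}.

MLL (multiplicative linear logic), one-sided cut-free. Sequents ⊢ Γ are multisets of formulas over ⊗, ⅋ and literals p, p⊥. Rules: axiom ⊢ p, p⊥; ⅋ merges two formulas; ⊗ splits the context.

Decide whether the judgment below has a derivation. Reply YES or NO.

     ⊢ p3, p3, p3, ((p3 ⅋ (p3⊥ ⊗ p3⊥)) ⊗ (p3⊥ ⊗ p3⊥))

Derivation (root first):
[⊗]  ⊢ p3, p3, p3, ((p3 ⅋ (p3⊥ ⊗ p3⊥)) ⊗ (p3⊥ ⊗ p3⊥))
  [⅋]  ⊢ p3, (p3 ⅋ (p3⊥ ⊗ p3⊥))
    [⊗]  ⊢ p3, p3, (p3⊥ ⊗ p3⊥)
      [Ax]  ⊢ p3, p3⊥
      [Ax]  ⊢ p3, p3⊥
  [⊗]  ⊢ p3, p3, (p3⊥ ⊗ p3⊥)
    [Ax]  ⊢ p3, p3⊥
    [Ax]  ⊢ p3, p3⊥

Result: YES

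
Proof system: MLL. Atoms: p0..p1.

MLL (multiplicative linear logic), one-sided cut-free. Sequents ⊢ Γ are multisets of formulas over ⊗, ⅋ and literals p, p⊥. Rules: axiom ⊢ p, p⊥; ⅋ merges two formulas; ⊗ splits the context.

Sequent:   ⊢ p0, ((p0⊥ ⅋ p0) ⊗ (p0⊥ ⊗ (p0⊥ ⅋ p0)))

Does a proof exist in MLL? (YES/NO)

Derivation (root first):
[⊗]  ⊢ p0, ((p0⊥ ⅋ p0) ⊗ (p0⊥ ⊗ (p0⊥ ⅋ p0)))
  [⅋]  ⊢ (p0⊥ ⅋ p0)
    [Ax]  ⊢ p0, p0⊥
  [⊗]  ⊢ p0, (p0⊥ ⊗ (p0⊥ ⅋ p0))
    [Ax]  ⊢ p0, p0⊥
    [⅋]  ⊢ (p0⊥ ⅋ p0)
      [Ax]  ⊢ p0, p0⊥

Result: YES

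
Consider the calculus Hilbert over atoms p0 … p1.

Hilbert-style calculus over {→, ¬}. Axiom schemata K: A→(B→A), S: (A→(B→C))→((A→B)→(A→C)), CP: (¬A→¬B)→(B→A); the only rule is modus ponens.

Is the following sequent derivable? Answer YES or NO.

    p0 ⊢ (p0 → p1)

Enumerate valuations to refute Γ ⊢ Δ:
  v=00: Γ:[p0=F] Δ:[(p0 → p1)=T] refutes=False
  v=01: Γ:[p0=F] Δ:[(p0 → p1)=T] refutes=False
  v=10: Γ:[p0=T] Δ:[(p0 → p1)=F] refutes=True  ← countermodel

Result: NO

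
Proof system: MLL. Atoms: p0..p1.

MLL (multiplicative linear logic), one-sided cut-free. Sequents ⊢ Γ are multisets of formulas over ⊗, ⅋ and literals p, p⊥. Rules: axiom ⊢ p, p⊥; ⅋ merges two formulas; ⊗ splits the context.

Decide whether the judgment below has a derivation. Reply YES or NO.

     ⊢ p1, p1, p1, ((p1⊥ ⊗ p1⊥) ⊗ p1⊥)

Derivation (root first):
[⊗]  ⊢ p1, p1, p1, ((p1⊥ ⊗ p1⊥) ⊗ p1⊥)
  [⊗]  ⊢ p1, p1, (p1⊥ ⊗ p1⊥)
    [Ax]  ⊢ p1, p1⊥
    [Ax]  ⊢ p1, p1⊥
  [Ax]  ⊢ p1, p1⊥

Result: YES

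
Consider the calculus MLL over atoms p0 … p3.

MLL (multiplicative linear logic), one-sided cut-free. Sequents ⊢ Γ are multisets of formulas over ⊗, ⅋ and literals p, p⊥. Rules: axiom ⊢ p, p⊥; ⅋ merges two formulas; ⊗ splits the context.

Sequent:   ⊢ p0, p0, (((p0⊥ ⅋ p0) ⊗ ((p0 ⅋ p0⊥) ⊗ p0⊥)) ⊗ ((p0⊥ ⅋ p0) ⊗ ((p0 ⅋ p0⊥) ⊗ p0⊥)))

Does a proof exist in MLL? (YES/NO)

Proof tree:
[⊗]  ⊢ p0, p0, (((p0⊥ ⅋ p0) ⊗ ((p0 ⅋ p0⊥) ⊗ p0⊥)) ⊗ ((p0⊥ ⅋ p0) ⊗ ((p0 ⅋ p0⊥) ⊗ p0⊥)))
  [⊗]  ⊢ p0, ((p0⊥ ⅋ p0) ⊗ ((p0 ⅋ p0⊥) ⊗ p0⊥))
    [⅋]  ⊢ (p0⊥ ⅋ p0)
      [Ax]  ⊢ p0, p0⊥
    [⊗]  ⊢ p0, ((p0 ⅋ p0⊥) ⊗ p0⊥)
      [⅋]  ⊢ (p0 ⅋ p0⊥)
        [Ax]  ⊢ p0, p0⊥
      [Ax]  ⊢ p0, p0⊥
  [⊗]  ⊢ p0, ((p0⊥ ⅋ p0) ⊗ ((p0 ⅋ p0⊥) ⊗ p0⊥))
    [⅋]  ⊢ (p0⊥ ⅋ p0)
      [Ax]  ⊢ p0, p0⊥
    [⊗]  ⊢ p0, ((p0 ⅋ p0⊥) ⊗ p0⊥)
      [⅋]  ⊢ (p0 ⅋ p0⊥)
        [Ax]  ⊢ p0, p0⊥
      [Ax]  ⊢ p0, p0⊥

Result: YES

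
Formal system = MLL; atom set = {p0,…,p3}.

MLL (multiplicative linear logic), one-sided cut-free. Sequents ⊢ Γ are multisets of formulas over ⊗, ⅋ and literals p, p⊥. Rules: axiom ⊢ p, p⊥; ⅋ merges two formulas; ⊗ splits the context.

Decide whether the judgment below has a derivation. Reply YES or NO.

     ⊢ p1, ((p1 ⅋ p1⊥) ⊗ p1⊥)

Derivation trace:
[⊗]  ⊢ p1, ((p1 ⅋ p1⊥) ⊗ p1⊥)
  [⅋]  ⊢ (p1 ⅋ p1⊥)
    [Ax]  ⊢ p1, p1⊥
  [Ax]  ⊢ p1, p1⊥

Result: YES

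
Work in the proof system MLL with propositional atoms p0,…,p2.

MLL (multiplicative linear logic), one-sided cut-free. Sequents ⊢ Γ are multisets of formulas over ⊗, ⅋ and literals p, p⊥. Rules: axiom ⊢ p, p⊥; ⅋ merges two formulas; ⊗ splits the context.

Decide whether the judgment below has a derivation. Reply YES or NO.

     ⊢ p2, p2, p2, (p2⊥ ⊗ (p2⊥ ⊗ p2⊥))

Proof tree:
[⊗]  ⊢ p2, p2, p2, (p2⊥ ⊗ (p2⊥ ⊗ p2⊥))
  [Ax]  ⊢ p2, p2⊥
  [⊗]  ⊢ p2, p2, (p2⊥ ⊗ p2⊥)
    [Ax]  ⊢ p2, p2⊥
    [Ax]  ⊢ p2, p2⊥

Result: YES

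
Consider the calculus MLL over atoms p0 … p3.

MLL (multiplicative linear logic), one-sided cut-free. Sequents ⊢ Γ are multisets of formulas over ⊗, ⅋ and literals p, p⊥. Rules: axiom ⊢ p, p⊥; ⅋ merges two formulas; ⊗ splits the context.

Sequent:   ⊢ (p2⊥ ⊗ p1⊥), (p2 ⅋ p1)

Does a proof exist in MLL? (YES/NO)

Derivation trace:
[⅋]  ⊢ (p2⊥ ⊗ p1⊥), (p2 ⅋ p1)
  [⊗]  ⊢ p2, p1, (p2⊥ ⊗ p1⊥)
    [Ax]  ⊢ p2, p2⊥
    [Ax]  ⊢ p1, p1⊥

Result: YES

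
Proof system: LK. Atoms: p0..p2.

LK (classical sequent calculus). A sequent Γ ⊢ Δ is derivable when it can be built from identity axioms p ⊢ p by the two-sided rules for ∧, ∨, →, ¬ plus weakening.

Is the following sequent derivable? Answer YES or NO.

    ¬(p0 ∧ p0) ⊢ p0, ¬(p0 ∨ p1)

Enumerate valuations to refute Γ ⊢ Δ:
  v=000: Γ:[¬(p0 ∧ p0)=T] Δ:[p0=F, ¬(p0 ∨ p1)=T] refutes=False
  v=001: Γ:[¬(p0 ∧ p0)=T] Δ:[p0=F, ¬(p0 ∨ p1)=T] refutes=False
  v=010: Γ:[¬(p0 ∧ p0)=T] Δ:[p0=F, ¬(p0 ∨ p1)=F] refutes=True  ← countermodel

Result: NO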